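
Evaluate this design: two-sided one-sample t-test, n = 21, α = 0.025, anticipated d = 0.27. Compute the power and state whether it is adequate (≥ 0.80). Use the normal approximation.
Power ≈ 0.16; the study is underpowered (power < 0.80)

Power calculation (one-sample t-test, normal approximation):
z_β = d · √n - z_{α/2}
z_β = 0.27 · √21 - 2.241
z_β = 0.27 · 4.583 - 2.241
z_β = -1.004

Power = Φ(z_β) = Φ(-1.004) ≈ 0.158

Effect size d = 0.27 is small by Cohen's convention (0.2/0.5/0.8).

Threshold: power ≥ 0.80 is conventionally adequate.
Power ≈ 0.16 → the study is underpowered (power < 0.80).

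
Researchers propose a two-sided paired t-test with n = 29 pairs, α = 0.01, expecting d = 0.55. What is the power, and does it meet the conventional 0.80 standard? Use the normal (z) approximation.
Power ≈ 0.65; the study is underpowered (power < 0.80)

Power calculation (paired t-test, normal approximation):
z_β = d · √n - z_{α/2}
z_β = 0.55 · √29 - 2.576
z_β = 0.55 · 5.385 - 2.576
z_β = 0.386

Power = Φ(z_β) = Φ(0.386) ≈ 0.650

Effect size d = 0.55 is medium by Cohen's convention (0.2/0.5/0.8).

Threshold: power ≥ 0.80 is conventionally adequate.
Power ≈ 0.65 → the study is underpowered (power < 0.80).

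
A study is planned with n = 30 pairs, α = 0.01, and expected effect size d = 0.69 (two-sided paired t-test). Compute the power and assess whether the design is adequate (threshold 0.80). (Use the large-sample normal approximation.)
Power ≈ 0.89; the study is adequately powered (power ≥ 0.80)

Power calculation (paired t-test, normal approximation):
z_β = d · √n - z_{α/2}
z_β = 0.69 · √30 - 2.576
z_β = 0.69 · 5.477 - 2.576
z_β = 1.203

Power = Φ(z_β) = Φ(1.203) ≈ 0.886

Effect size d = 0.69 is medium by Cohen's convention (0.2/0.5/0.8).

Threshold: power ≥ 0.80 is conventionally adequate.
Power ≈ 0.89 → the study is adequately powered (power ≥ 0.80).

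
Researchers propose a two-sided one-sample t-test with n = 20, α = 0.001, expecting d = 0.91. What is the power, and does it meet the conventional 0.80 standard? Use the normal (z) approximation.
Power ≈ 0.78; the study is underpowered (power < 0.80)

Power calculation (one-sample t-test, normal approximation):
z_β = d · √n - z_{α/2}
z_β = 0.91 · √20 - 3.291
z_β = 0.91 · 4.472 - 3.291
z_β = 0.779

Power = Φ(z_β) = Φ(0.779) ≈ 0.782

Effect size d = 0.91 is large by Cohen's convention (0.2/0.5/0.8).

Threshold: power ≥ 0.80 is conventionally adequate.
Power ≈ 0.78 → the study is underpowered (power < 0.80).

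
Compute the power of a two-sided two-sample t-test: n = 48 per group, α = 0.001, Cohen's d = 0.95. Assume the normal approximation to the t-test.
Power ≈ 0.91

Power calculation (two-sample t-test, normal approximation):
z_β = d · √(n/2) - z_{α/2}
z_β = 0.95 · √(48/2) - 3.291
z_β = 0.95 · 4.899 - 3.291
z_β = 1.364

Power = Φ(z_β) = Φ(1.364) ≈ 0.914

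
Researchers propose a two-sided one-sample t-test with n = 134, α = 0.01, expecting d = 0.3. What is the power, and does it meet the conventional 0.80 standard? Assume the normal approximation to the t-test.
Power ≈ 0.82; the study is adequately powered (power ≥ 0.80)

Power calculation (one-sample t-test, normal approximation):
z_β = d · √n - z_{α/2}
z_β = 0.3 · √134 - 2.576
z_β = 0.3 · 11.576 - 2.576
z_β = 0.897

Power = Φ(z_β) = Φ(0.897) ≈ 0.815

Effect size d = 0.3 is small by Cohen's convention (0.2/0.5/0.8).

Threshold: power ≥ 0.80 is conventionally adequate.
Power ≈ 0.82 → the study is adequately powered (power ≥ 0.80).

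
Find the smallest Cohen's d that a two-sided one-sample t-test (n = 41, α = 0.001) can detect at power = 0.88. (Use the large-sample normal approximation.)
d ≈ 0.70

Minimum detectable effect (one-sample t-test, normal approximation):
d = (z_{α/2} + z_β) / √n
d = (3.291 + 1.175) / √41
d = 4.466 / 6.403
d ≈ 0.70

By Cohen's convention (0.2 small / 0.5 medium / 0.8 large): medium effect.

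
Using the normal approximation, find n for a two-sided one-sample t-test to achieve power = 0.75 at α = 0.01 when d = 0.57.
n = 33

Sample size formula (one-sample t-test, normal approximation):
n = ((z_{α/2} + z_β) / d)²

z_{α/2} = 2.576 (for α = 0.01, two-sided)
z_β = 0.674 (for power = 0.75)
d = 0.57

n = ((2.576 + 0.674) / 0.57)²
n = (5.702)²
n ≈ 32.51
Round up to the next whole number: n = 33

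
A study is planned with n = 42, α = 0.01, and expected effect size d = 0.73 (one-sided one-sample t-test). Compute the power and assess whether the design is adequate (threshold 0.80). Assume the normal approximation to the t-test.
Power ≈ 0.99; the study is adequately powered (power ≥ 0.80)

Power calculation (one-sample t-test, normal approximation):
z_β = d · √n - z_α
z_β = 0.73 · √42 - 2.326
z_β = 0.73 · 6.481 - 2.326
z_β = 2.405

Power = Φ(z_β) = Φ(2.405) ≈ 0.992

Effect size d = 0.73 is medium by Cohen's convention (0.2/0.5/0.8).

Threshold: power ≥ 0.80 is conventionally adequate.
Power ≈ 0.99 → the study is adequately powered (power ≥ 0.80).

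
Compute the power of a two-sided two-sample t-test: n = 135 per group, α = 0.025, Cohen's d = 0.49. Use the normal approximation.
Power ≈ 0.96

Power calculation (two-sample t-test, normal approximation):
z_β = d · √(n/2) - z_{α/2}
z_β = 0.49 · √(135/2) - 2.241
z_β = 0.49 · 8.216 - 2.241
z_β = 1.784

Power = Φ(z_β) = Φ(1.784) ≈ 0.963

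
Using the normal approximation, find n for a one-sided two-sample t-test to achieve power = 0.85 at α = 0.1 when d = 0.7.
n = 22 per group

Sample size formula (two-sample t-test, normal approximation):
n = 2 · ((z_α + z_β) / d)²

z_α = 1.282 (for α = 0.1, one-sided)
z_β = 1.036 (for power = 0.85)
d = 0.7

n = 2 · ((1.282 + 1.036) / 0.7)²
n = 2 · (3.311)²
n ≈ 21.93
Round up to the next whole number: n = 22 per group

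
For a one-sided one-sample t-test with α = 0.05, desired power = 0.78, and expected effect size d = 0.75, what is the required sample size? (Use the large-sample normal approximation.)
n = 11

Sample size formula (one-sample t-test, normal approximation):
n = ((z_α + z_β) / d)²

z_α = 1.645 (for α = 0.05, one-sided)
z_β = 0.772 (for power = 0.78)
d = 0.75

n = ((1.645 + 0.772) / 0.75)²
n = (3.223)²
n ≈ 10.39
Round up to the next whole number: n = 11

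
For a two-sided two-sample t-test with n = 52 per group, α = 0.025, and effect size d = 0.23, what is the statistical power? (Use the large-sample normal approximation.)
Power ≈ 0.14

Power calculation (two-sample t-test, normal approximation):
z_β = d · √(n/2) - z_{α/2}
z_β = 0.23 · √(52/2) - 2.241
z_β = 0.23 · 5.099 - 2.241
z_β = -1.069

Power = Φ(z_β) = Φ(-1.069) ≈ 0.143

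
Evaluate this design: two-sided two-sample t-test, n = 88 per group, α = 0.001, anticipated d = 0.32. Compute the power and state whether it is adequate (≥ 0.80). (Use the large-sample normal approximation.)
Power ≈ 0.12; the study is underpowered (power < 0.80)

Power calculation (two-sample t-test, normal approximation):
z_β = d · √(n/2) - z_{α/2}
z_β = 0.32 · √(88/2) - 3.291
z_β = 0.32 · 6.633 - 3.291
z_β = -1.168

Power = Φ(z_β) = Φ(-1.168) ≈ 0.121

Effect size d = 0.32 is small by Cohen's convention (0.2/0.5/0.8).

Threshold: power ≥ 0.80 is conventionally adequate.
Power ≈ 0.12 → the study is underpowered (power < 0.80).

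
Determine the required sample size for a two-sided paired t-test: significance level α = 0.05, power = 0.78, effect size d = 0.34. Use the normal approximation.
n = 65 pairs

Sample size formula (paired t-test, normal approximation):
n = ((z_{α/2} + z_β) / d)²

z_{α/2} = 1.960 (for α = 0.05, two-sided)
z_β = 0.772 (for power = 0.78)
d = 0.34

n = ((1.960 + 0.772) / 0.34)²
n = (8.035)²
n ≈ 64.56
Round up to the next whole number: n = 65 pairs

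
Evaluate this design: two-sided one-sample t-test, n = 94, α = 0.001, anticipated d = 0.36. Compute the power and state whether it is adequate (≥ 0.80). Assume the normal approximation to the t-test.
Power ≈ 0.58; the study is underpowered (power < 0.80)

Power calculation (one-sample t-test, normal approximation):
z_β = d · √n - z_{α/2}
z_β = 0.36 · √94 - 3.291
z_β = 0.36 · 9.695 - 3.291
z_β = 0.200

Power = Φ(z_β) = Φ(0.200) ≈ 0.579

Effect size d = 0.36 is small by Cohen's convention (0.2/0.5/0.8).

Threshold: power ≥ 0.80 is conventionally adequate.
Power ≈ 0.58 → the study is underpowered (power < 0.80).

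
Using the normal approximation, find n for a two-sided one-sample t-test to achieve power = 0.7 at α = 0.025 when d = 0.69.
n = 17

Sample size formula (one-sample t-test, normal approximation):
n = ((z_{α/2} + z_β) / d)²

z_{α/2} = 2.241 (for α = 0.025, two-sided)
z_β = 0.524 (for power = 0.7)
d = 0.69

n = ((2.241 + 0.524) / 0.69)²
n = (4.007)²
n ≈ 16.06
Round up to the next whole number: n = 17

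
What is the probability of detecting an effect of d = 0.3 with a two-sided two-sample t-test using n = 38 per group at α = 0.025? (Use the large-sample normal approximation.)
Power ≈ 0.18

Power calculation (two-sample t-test, normal approximation):
z_β = d · √(n/2) - z_{α/2}
z_β = 0.3 · √(38/2) - 2.241
z_β = 0.3 · 4.359 - 2.241
z_β = -0.934

Power = Φ(z_β) = Φ(-0.934) ≈ 0.175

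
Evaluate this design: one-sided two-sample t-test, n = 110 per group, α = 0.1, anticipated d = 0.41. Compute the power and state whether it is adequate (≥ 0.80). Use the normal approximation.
Power ≈ 0.96; the study is adequately powered (power ≥ 0.80)

Power calculation (two-sample t-test, normal approximation):
z_β = d · √(n/2) - z_α
z_β = 0.41 · √(110/2) - 1.282
z_β = 0.41 · 7.416 - 1.282
z_β = 1.759

Power = Φ(z_β) = Φ(1.759) ≈ 0.961

Effect size d = 0.41 is small by Cohen's convention (0.2/0.5/0.8).

Threshold: power ≥ 0.80 is conventionally adequate.
Power ≈ 0.96 → the study is adequately powered (power ≥ 0.80).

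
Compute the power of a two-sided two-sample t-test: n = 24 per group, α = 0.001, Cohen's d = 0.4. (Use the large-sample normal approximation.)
Power ≈ 0.03

Power calculation (two-sample t-test, normal approximation):
z_β = d · √(n/2) - z_{α/2}
z_β = 0.4 · √(24/2) - 3.291
z_β = 0.4 · 3.464 - 3.291
z_β = -1.905

Power = Φ(z_β) = Φ(-1.905) ≈ 0.028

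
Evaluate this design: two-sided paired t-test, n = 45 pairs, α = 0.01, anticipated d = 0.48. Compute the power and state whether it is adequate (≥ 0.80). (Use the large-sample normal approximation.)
Power ≈ 0.74; the study is underpowered (power < 0.80)

Power calculation (paired t-test, normal approximation):
z_β = d · √n - z_{α/2}
z_β = 0.48 · √45 - 2.576
z_β = 0.48 · 6.708 - 2.576
z_β = 0.644

Power = Φ(z_β) = Φ(0.644) ≈ 0.740

Effect size d = 0.48 is small by Cohen's convention (0.2/0.5/0.8).

Threshold: power ≥ 0.80 is conventionally adequate.
Power ≈ 0.74 → the study is underpowered (power < 0.80).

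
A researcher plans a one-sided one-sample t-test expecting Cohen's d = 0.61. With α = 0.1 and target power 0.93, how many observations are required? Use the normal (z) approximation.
n = 21

Sample size formula (one-sample t-test, normal approximation):
n = ((z_α + z_β) / d)²

z_α = 1.282 (for α = 0.1, one-sided)
z_β = 1.476 (for power = 0.93)
d = 0.61

n = ((1.282 + 1.476) / 0.61)²
n = (4.521)²
n ≈ 20.44
Round up to the next whole number: n = 21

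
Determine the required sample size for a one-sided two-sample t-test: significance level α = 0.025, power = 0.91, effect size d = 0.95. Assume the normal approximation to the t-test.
n = 25 per group

Sample size formula (two-sample t-test, normal approximation):
n = 2 · ((z_α + z_β) / d)²

z_α = 1.960 (for α = 0.025, one-sided)
z_β = 1.341 (for power = 0.91)
d = 0.95

n = 2 · ((1.960 + 1.341) / 0.95)²
n = 2 · (3.475)²
n ≈ 24.15
Round up to the next whole number: n = 25 per group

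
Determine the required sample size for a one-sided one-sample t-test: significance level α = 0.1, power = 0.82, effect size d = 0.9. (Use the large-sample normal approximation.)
n = 6

Sample size formula (one-sample t-test, normal approximation):
n = ((z_α + z_β) / d)²

z_α = 1.282 (for α = 0.1, one-sided)
z_β = 0.915 (for power = 0.82)
d = 0.9

n = ((1.282 + 0.915) / 0.9)²
n = (2.441)²
n ≈ 5.96
Round up to the next whole number: n = 6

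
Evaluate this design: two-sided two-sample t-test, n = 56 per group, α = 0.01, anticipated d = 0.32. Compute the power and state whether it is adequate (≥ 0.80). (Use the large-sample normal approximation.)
Power ≈ 0.19; the study is underpowered (power < 0.80)

Power calculation (two-sample t-test, normal approximation):
z_β = d · √(n/2) - z_{α/2}
z_β = 0.32 · √(56/2) - 2.576
z_β = 0.32 · 5.292 - 2.576
z_β = -0.883

Power = Φ(z_β) = Φ(-0.883) ≈ 0.189

Effect size d = 0.32 is small by Cohen's convention (0.2/0.5/0.8).

Threshold: power ≥ 0.80 is conventionally adequate.
Power ≈ 0.19 → the study is underpowered (power < 0.80).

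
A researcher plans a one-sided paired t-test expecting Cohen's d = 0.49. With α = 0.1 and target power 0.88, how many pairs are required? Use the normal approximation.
n = 26 pairs

Sample size formula (paired t-test, normal approximation):
n = ((z_α + z_β) / d)²

z_α = 1.282 (for α = 0.1, one-sided)
z_β = 1.175 (for power = 0.88)
d = 0.49

n = ((1.282 + 1.175) / 0.49)²
n = (5.014)²
n ≈ 25.14
Round up to the next whole number: n = 26 pairs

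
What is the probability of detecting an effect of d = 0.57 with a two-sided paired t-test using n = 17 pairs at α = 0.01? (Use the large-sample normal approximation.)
Power ≈ 0.41

Power calculation (paired t-test, normal approximation):
z_β = d · √n - z_{α/2}
z_β = 0.57 · √17 - 2.576
z_β = 0.57 · 4.123 - 2.576
z_β = -0.226

Power = Φ(z_β) = Φ(-0.226) ≈ 0.411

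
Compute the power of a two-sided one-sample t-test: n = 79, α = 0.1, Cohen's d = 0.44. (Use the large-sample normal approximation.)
Power ≈ 0.99

Power calculation (one-sample t-test, normal approximation):
z_β = d · √n - z_{α/2}
z_β = 0.44 · √79 - 1.645
z_β = 0.44 · 8.888 - 1.645
z_β = 2.266

Power = Φ(z_β) = Φ(2.266) ≈ 0.988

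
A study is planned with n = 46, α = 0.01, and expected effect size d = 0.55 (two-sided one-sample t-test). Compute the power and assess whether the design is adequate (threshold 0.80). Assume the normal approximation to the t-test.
Power ≈ 0.88; the study is adequately powered (power ≥ 0.80)

Power calculation (one-sample t-test, normal approximation):
z_β = d · √n - z_{α/2}
z_β = 0.55 · √46 - 2.576
z_β = 0.55 · 6.782 - 2.576
z_β = 1.154

Power = Φ(z_β) = Φ(1.154) ≈ 0.876

Effect size d = 0.55 is medium by Cohen's convention (0.2/0.5/0.8).

Threshold: power ≥ 0.80 is conventionally adequate.
Power ≈ 0.88 → the study is adequately powered (power ≥ 0.80).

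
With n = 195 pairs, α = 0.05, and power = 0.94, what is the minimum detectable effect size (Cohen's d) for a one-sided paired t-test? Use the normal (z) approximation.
d ≈ 0.23

Minimum detectable effect (paired t-test, normal approximation):
d = (z_α + z_β) / √n
d = (1.645 + 1.555) / √195
d = 3.200 / 13.964
d ≈ 0.23

By Cohen's convention (0.2 small / 0.5 medium / 0.8 large): small effect.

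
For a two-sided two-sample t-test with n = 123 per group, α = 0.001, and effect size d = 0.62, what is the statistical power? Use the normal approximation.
Power ≈ 0.94

Power calculation (two-sample t-test, normal approximation):
z_β = d · √(n/2) - z_{α/2}
z_β = 0.62 · √(123/2) - 3.291
z_β = 0.62 · 7.842 - 3.291
z_β = 1.572

Power = Φ(z_β) = Φ(1.572) ≈ 0.942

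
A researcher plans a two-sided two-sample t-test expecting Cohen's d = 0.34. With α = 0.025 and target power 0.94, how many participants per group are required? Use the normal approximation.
n = 250 per group

Sample size formula (two-sample t-test, normal approximation):
n = 2 · ((z_{α/2} + z_β) / d)²

z_{α/2} = 2.241 (for α = 0.025, two-sided)
z_β = 1.555 (for power = 0.94)
d = 0.34

n = 2 · ((2.241 + 1.555) / 0.34)²
n = 2 · (11.165)²
n ≈ 249.31
Round up to the next whole number: n = 250 per group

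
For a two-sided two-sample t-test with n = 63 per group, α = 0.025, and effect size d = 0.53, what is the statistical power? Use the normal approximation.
Power ≈ 0.77

Power calculation (two-sample t-test, normal approximation):
z_β = d · √(n/2) - z_{α/2}
z_β = 0.53 · √(63/2) - 2.241
z_β = 0.53 · 5.612 - 2.241
z_β = 0.733

Power = Φ(z_β) = Φ(0.733) ≈ 0.768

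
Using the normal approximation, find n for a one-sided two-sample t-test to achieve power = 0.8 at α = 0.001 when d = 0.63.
n = 78 per group

Sample size formula (two-sample t-test, normal approximation):
n = 2 · ((z_α + z_β) / d)²

z_α = 3.090 (for α = 0.001, one-sided)
z_β = 0.842 (for power = 0.8)
d = 0.63

n = 2 · ((3.090 + 0.842) / 0.63)²
n = 2 · (6.241)²
n ≈ 77.90
Round up to the next whole number: n = 78 per group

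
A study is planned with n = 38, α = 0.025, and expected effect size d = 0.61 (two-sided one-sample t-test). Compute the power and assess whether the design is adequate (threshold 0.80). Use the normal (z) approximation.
Power ≈ 0.94; the study is adequately powered (power ≥ 0.80)

Power calculation (one-sample t-test, normal approximation):
z_β = d · √n - z_{α/2}
z_β = 0.61 · √38 - 2.241
z_β = 0.61 · 6.164 - 2.241
z_β = 1.519

Power = Φ(z_β) = Φ(1.519) ≈ 0.936

Effect size d = 0.61 is medium by Cohen's convention (0.2/0.5/0.8).

Threshold: power ≥ 0.80 is conventionally adequate.
Power ≈ 0.94 → the study is adequately powered (power ≥ 0.80).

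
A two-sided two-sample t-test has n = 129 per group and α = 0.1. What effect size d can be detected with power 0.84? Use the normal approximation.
d ≈ 0.33

Minimum detectable effect (two-sample t-test, normal approximation):
d = (z_{α/2} + z_β) / √(n/2)
d = (1.645 + 0.994) / √(129/2)
d = 2.639 / 8.031
d ≈ 0.33

By Cohen's convention (0.2 small / 0.5 medium / 0.8 large): small effect.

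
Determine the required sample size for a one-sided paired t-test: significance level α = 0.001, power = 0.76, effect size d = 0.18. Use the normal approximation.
n = 445 pairs

Sample size formula (paired t-test, normal approximation):
n = ((z_α + z_β) / d)²

z_α = 3.090 (for α = 0.001, one-sided)
z_β = 0.706 (for power = 0.76)
d = 0.18

n = ((3.090 + 0.706) / 0.18)²
n = (21.089)²
n ≈ 444.75
Round up to the next whole number: n = 445 pairs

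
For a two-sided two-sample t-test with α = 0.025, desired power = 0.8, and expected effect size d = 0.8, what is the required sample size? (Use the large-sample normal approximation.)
n = 30 per group

Sample size formula (two-sample t-test, normal approximation):
n = 2 · ((z_{α/2} + z_β) / d)²

z_{α/2} = 2.241 (for α = 0.025, two-sided)
z_β = 0.842 (for power = 0.8)
d = 0.8

n = 2 · ((2.241 + 0.842) / 0.8)²
n = 2 · (3.854)²
n ≈ 29.71
Round up to the next whole number: n = 30 per group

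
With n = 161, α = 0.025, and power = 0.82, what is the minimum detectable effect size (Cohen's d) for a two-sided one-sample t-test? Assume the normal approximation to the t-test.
d ≈ 0.25

Minimum detectable effect (one-sample t-test, normal approximation):
d = (z_{α/2} + z_β) / √n
d = (2.241 + 0.915) / √161
d = 3.157 / 12.689
d ≈ 0.25

By Cohen's convention (0.2 small / 0.5 medium / 0.8 large): small effect.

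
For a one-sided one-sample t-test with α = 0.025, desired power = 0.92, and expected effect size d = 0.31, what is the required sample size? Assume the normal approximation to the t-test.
n = 118

Sample size formula (one-sample t-test, normal approximation):
n = ((z_α + z_β) / d)²

z_α = 1.960 (for α = 0.025, one-sided)
z_β = 1.405 (for power = 0.92)
d = 0.31

n = ((1.960 + 1.405) / 0.31)²
n = (10.855)²
n ≈ 117.83
Round up to the next whole number: n = 118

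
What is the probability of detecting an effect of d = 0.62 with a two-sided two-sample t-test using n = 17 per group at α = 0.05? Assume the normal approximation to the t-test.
Power ≈ 0.44

Power calculation (two-sample t-test, normal approximation):
z_β = d · √(n/2) - z_{α/2}
z_β = 0.62 · √(17/2) - 1.960
z_β = 0.62 · 2.915 - 1.960
z_β = -0.152

Power = Φ(z_β) = Φ(-0.152) ≈ 0.439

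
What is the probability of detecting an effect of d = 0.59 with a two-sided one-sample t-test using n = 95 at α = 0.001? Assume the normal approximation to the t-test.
Power ≈ 0.99

Power calculation (one-sample t-test, normal approximation):
z_β = d · √n - z_{α/2}
z_β = 0.59 · √95 - 3.291
z_β = 0.59 · 9.747 - 3.291
z_β = 2.460

Power = Φ(z_β) = Φ(2.460) ≈ 0.993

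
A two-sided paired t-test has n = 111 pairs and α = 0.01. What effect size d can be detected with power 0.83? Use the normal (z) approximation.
d ≈ 0.34

Minimum detectable effect (paired t-test, normal approximation):
d = (z_{α/2} + z_β) / √n
d = (2.576 + 0.954) / √111
d = 3.530 / 10.536
d ≈ 0.34

By Cohen's convention (0.2 small / 0.5 medium / 0.8 large): small effect.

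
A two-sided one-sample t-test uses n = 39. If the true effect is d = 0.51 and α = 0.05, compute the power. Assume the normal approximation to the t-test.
Power ≈ 0.89

Power calculation (one-sample t-test, normal approximation):
z_β = d · √n - z_{α/2}
z_β = 0.51 · √39 - 1.960
z_β = 0.51 · 6.245 - 1.960
z_β = 1.225

Power = Φ(z_β) = Φ(1.225) ≈ 0.890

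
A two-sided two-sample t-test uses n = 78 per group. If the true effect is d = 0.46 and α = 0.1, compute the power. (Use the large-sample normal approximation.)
Power ≈ 0.89

Power calculation (two-sample t-test, normal approximation):
z_β = d · √(n/2) - z_{α/2}
z_β = 0.46 · √(78/2) - 1.645
z_β = 0.46 · 6.245 - 1.645
z_β = 1.228

Power = Φ(z_β) = Φ(1.228) ≈ 0.890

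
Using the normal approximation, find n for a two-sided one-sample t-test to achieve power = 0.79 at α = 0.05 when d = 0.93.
n = 9

Sample size formula (one-sample t-test, normal approximation):
n = ((z_{α/2} + z_β) / d)²

z_{α/2} = 1.960 (for α = 0.05, two-sided)
z_β = 0.806 (for power = 0.79)
d = 0.93

n = ((1.960 + 0.806) / 0.93)²
n = (2.974)²
n ≈ 8.84
Round up to the next whole number: n = 9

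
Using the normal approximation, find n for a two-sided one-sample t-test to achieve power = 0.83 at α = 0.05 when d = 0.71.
n = 17

Sample size formula (one-sample t-test, normal approximation):
n = ((z_{α/2} + z_β) / d)²

z_{α/2} = 1.960 (for α = 0.05, two-sided)
z_β = 0.954 (for power = 0.83)
d = 0.71

n = ((1.960 + 0.954) / 0.71)²
n = (4.104)²
n ≈ 16.84
Round up to the next whole number: n = 17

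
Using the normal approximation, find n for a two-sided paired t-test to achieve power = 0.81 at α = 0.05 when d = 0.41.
n = 48 pairs

Sample size formula (paired t-test, normal approximation):
n = ((z_{α/2} + z_β) / d)²

z_{α/2} = 1.960 (for α = 0.05, two-sided)
z_β = 0.878 (for power = 0.81)
d = 0.41

n = ((1.960 + 0.878) / 0.41)²
n = (6.922)²
n ≈ 47.91
Round up to the next whole number: n = 48 pairs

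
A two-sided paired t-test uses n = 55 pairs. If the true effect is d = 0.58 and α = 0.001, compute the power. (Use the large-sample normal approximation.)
Power ≈ 0.84

Power calculation (paired t-test, normal approximation):
z_β = d · √n - z_{α/2}
z_β = 0.58 · √55 - 3.291
z_β = 0.58 · 7.416 - 3.291
z_β = 1.011

Power = Φ(z_β) = Φ(1.011) ≈ 0.844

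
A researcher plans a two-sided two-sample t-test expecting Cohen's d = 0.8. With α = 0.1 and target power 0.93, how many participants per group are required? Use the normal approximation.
n = 31 per group

Sample size formula (two-sample t-test, normal approximation):
n = 2 · ((z_{α/2} + z_β) / d)²

z_{α/2} = 1.645 (for α = 0.1, two-sided)
z_β = 1.476 (for power = 0.93)
d = 0.8

n = 2 · ((1.645 + 1.476) / 0.8)²
n = 2 · (3.901)²
n ≈ 30.44
Round up to the next whole number: n = 31 per group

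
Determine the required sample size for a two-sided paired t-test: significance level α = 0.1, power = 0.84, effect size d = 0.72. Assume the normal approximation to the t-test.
n = 14 pairs

Sample size formula (paired t-test, normal approximation):
n = ((z_{α/2} + z_β) / d)²

z_{α/2} = 1.645 (for α = 0.1, two-sided)
z_β = 0.994 (for power = 0.84)
d = 0.72

n = ((1.645 + 0.994) / 0.72)²
n = (3.665)²
n ≈ 13.43
Round up to the next whole number: n = 14 pairs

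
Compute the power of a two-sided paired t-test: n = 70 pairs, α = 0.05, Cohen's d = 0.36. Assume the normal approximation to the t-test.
Power ≈ 0.85

Power calculation (paired t-test, normal approximation):
z_β = d · √n - z_{α/2}
z_β = 0.36 · √70 - 1.960
z_β = 0.36 · 8.367 - 1.960
z_β = 1.052

Power = Φ(z_β) = Φ(1.052) ≈ 0.854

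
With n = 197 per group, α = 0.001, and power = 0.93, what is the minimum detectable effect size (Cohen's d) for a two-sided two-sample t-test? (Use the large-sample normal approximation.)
d ≈ 0.48

Minimum detectable effect (two-sample t-test, normal approximation):
d = (z_{α/2} + z_β) / √(n/2)
d = (3.291 + 1.476) / √(197/2)
d = 4.766 / 9.925
d ≈ 0.48

By Cohen's convention (0.2 small / 0.5 medium / 0.8 large): small effect.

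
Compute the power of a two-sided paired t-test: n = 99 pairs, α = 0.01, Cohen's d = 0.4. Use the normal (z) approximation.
Power ≈ 0.92

Power calculation (paired t-test, normal approximation):
z_β = d · √n - z_{α/2}
z_β = 0.4 · √99 - 2.576
z_β = 0.4 · 9.950 - 2.576
z_β = 1.404

Power = Φ(z_β) = Φ(1.404) ≈ 0.920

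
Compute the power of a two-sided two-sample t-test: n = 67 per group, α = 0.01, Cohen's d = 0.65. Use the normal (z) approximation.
Power ≈ 0.88

Power calculation (two-sample t-test, normal approximation):
z_β = d · √(n/2) - z_{α/2}
z_β = 0.65 · √(67/2) - 2.576
z_β = 0.65 · 5.788 - 2.576
z_β = 1.186

Power = Φ(z_β) = Φ(1.186) ≈ 0.882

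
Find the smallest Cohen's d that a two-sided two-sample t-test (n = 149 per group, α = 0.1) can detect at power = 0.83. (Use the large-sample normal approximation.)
d ≈ 0.30

Minimum detectable effect (two-sample t-test, normal approximation):
d = (z_{α/2} + z_β) / √(n/2)
d = (1.645 + 0.954) / √(149/2)
d = 2.599 / 8.631
d ≈ 0.30

By Cohen's convention (0.2 small / 0.5 medium / 0.8 large): small effect.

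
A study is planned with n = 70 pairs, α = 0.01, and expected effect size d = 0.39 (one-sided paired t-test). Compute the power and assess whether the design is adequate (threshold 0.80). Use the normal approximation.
Power ≈ 0.83; the study is adequately powered (power ≥ 0.80)

Power calculation (paired t-test, normal approximation):
z_β = d · √n - z_α
z_β = 0.39 · √70 - 2.326
z_β = 0.39 · 8.367 - 2.326
z_β = 0.937

Power = Φ(z_β) = Φ(0.937) ≈ 0.826

Effect size d = 0.39 is small by Cohen's convention (0.2/0.5/0.8).

Threshold: power ≥ 0.80 is conventionally adequate.
Power ≈ 0.83 → the study is adequately powered (power ≥ 0.80).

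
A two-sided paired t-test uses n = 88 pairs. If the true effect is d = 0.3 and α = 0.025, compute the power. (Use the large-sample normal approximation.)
Power ≈ 0.72

Power calculation (paired t-test, normal approximation):
z_β = d · √n - z_{α/2}
z_β = 0.3 · √88 - 2.241
z_β = 0.3 · 9.381 - 2.241
z_β = 0.573

Power = Φ(z_β) = Φ(0.573) ≈ 0.717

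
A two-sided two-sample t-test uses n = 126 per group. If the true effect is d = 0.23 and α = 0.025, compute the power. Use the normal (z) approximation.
Power ≈ 0.34

Power calculation (two-sample t-test, normal approximation):
z_β = d · √(n/2) - z_{α/2}
z_β = 0.23 · √(126/2) - 2.241
z_β = 0.23 · 7.937 - 2.241
z_β = -0.416

Power = Φ(z_β) = Φ(-0.416) ≈ 0.339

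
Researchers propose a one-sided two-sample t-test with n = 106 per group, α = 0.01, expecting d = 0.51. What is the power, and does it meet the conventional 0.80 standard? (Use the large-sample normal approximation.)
Power ≈ 0.92; the study is adequately powered (power ≥ 0.80)

Power calculation (two-sample t-test, normal approximation):
z_β = d · √(n/2) - z_α
z_β = 0.51 · √(106/2) - 2.326
z_β = 0.51 · 7.280 - 2.326
z_β = 1.387

Power = Φ(z_β) = Φ(1.387) ≈ 0.917

Effect size d = 0.51 is medium by Cohen's convention (0.2/0.5/0.8).

Threshold: power ≥ 0.80 is conventionally adequate.
Power ≈ 0.92 → the study is adequately powered (power ≥ 0.80).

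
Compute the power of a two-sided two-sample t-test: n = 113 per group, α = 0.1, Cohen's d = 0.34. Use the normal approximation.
Power ≈ 0.82

Power calculation (two-sample t-test, normal approximation):
z_β = d · √(n/2) - z_{α/2}
z_β = 0.34 · √(113/2) - 1.645
z_β = 0.34 · 7.517 - 1.645
z_β = 0.911

Power = Φ(z_β) = Φ(0.911) ≈ 0.819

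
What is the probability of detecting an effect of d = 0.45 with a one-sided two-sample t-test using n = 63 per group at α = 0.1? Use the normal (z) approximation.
Power ≈ 0.89

Power calculation (two-sample t-test, normal approximation):
z_β = d · √(n/2) - z_α
z_β = 0.45 · √(63/2) - 1.282
z_β = 0.45 · 5.612 - 1.282
z_β = 1.244

Power = Φ(z_β) = Φ(1.244) ≈ 0.893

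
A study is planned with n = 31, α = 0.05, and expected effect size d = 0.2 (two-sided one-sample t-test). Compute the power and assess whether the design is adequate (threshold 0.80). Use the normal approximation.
Power ≈ 0.20; the study is underpowered (power < 0.80)

Power calculation (one-sample t-test, normal approximation):
z_β = d · √n - z_{α/2}
z_β = 0.2 · √31 - 1.960
z_β = 0.2 · 5.568 - 1.960
z_β = -0.846

Power = Φ(z_β) = Φ(-0.846) ≈ 0.199

Effect size d = 0.2 is small by Cohen's convention (0.2/0.5/0.8).

Threshold: power ≥ 0.80 is conventionally adequate.
Power ≈ 0.20 → the study is underpowered (power < 0.80).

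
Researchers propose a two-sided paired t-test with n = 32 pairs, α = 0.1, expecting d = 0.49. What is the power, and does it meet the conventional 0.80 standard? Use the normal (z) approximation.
Power ≈ 0.87; the study is adequately powered (power ≥ 0.80)

Power calculation (paired t-test, normal approximation):
z_β = d · √n - z_{α/2}
z_β = 0.49 · √32 - 1.645
z_β = 0.49 · 5.657 - 1.645
z_β = 1.127

Power = Φ(z_β) = Φ(1.127) ≈ 0.870

Effect size d = 0.49 is small by Cohen's convention (0.2/0.5/0.8).

Threshold: power ≥ 0.80 is conventionally adequate.
Power ≈ 0.87 → the study is adequately powered (power ≥ 0.80).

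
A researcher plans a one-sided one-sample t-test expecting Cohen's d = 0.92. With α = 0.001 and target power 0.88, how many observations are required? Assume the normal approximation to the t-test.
n = 22

Sample size formula (one-sample t-test, normal approximation):
n = ((z_α + z_β) / d)²

z_α = 3.090 (for α = 0.001, one-sided)
z_β = 1.175 (for power = 0.88)
d = 0.92

n = ((3.090 + 1.175) / 0.92)²
n = (4.636)²
n ≈ 21.49
Round up to the next whole number: n = 22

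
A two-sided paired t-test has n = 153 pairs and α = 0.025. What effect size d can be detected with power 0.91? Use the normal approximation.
d ≈ 0.29

Minimum detectable effect (paired t-test, normal approximation):
d = (z_{α/2} + z_β) / √n
d = (2.241 + 1.341) / √153
d = 3.582 / 12.369
d ≈ 0.29

By Cohen's convention (0.2 small / 0.5 medium / 0.8 large): small effect.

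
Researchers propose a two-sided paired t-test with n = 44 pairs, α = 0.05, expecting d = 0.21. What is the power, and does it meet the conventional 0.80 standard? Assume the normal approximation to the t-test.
Power ≈ 0.29; the study is underpowered (power < 0.80)

Power calculation (paired t-test, normal approximation):
z_β = d · √n - z_{α/2}
z_β = 0.21 · √44 - 1.960
z_β = 0.21 · 6.633 - 1.960
z_β = -0.567

Power = Φ(z_β) = Φ(-0.567) ≈ 0.285

Effect size d = 0.21 is small by Cohen's convention (0.2/0.5/0.8).

Threshold: power ≥ 0.80 is conventionally adequate.
Power ≈ 0.29 → the study is underpowered (power < 0.80).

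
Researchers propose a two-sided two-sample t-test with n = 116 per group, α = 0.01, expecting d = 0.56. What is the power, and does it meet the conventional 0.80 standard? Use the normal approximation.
Power ≈ 0.95; the study is adequately powered (power ≥ 0.80)

Power calculation (two-sample t-test, normal approximation):
z_β = d · √(n/2) - z_{α/2}
z_β = 0.56 · √(116/2) - 2.576
z_β = 0.56 · 7.616 - 2.576
z_β = 1.689

Power = Φ(z_β) = Φ(1.689) ≈ 0.954

Effect size d = 0.56 is medium by Cohen's convention (0.2/0.5/0.8).

Threshold: power ≥ 0.80 is conventionally adequate.
Power ≈ 0.95 → the study is adequately powered (power ≥ 0.80).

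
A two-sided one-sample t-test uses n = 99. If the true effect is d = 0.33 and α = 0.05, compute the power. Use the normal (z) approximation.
Power ≈ 0.91

Power calculation (one-sample t-test, normal approximation):
z_β = d · √n - z_{α/2}
z_β = 0.33 · √99 - 1.960
z_β = 0.33 · 9.950 - 1.960
z_β = 1.323

Power = Φ(z_β) = Φ(1.323) ≈ 0.907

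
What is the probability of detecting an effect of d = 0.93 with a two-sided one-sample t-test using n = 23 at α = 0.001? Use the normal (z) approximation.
Power ≈ 0.88

Power calculation (one-sample t-test, normal approximation):
z_β = d · √n - z_{α/2}
z_β = 0.93 · √23 - 3.291
z_β = 0.93 · 4.796 - 3.291
z_β = 1.170

Power = Φ(z_β) = Φ(1.170) ≈ 0.879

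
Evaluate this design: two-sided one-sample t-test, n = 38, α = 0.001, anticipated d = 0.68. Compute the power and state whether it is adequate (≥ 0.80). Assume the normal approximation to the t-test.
Power ≈ 0.82; the study is adequately powered (power ≥ 0.80)

Power calculation (one-sample t-test, normal approximation):
z_β = d · √n - z_{α/2}
z_β = 0.68 · √38 - 3.291
z_β = 0.68 · 6.164 - 3.291
z_β = 0.901

Power = Φ(z_β) = Φ(0.901) ≈ 0.816

Effect size d = 0.68 is medium by Cohen's convention (0.2/0.5/0.8).

Threshold: power ≥ 0.80 is conventionally adequate.
Power ≈ 0.82 → the study is adequately powered (power ≥ 0.80).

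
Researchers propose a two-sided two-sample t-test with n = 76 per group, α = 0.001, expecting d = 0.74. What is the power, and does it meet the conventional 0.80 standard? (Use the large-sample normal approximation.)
Power ≈ 0.90; the study is adequately powered (power ≥ 0.80)

Power calculation (two-sample t-test, normal approximation):
z_β = d · √(n/2) - z_{α/2}
z_β = 0.74 · √(76/2) - 3.291
z_β = 0.74 · 6.164 - 3.291
z_β = 1.271

Power = Φ(z_β) = Φ(1.271) ≈ 0.898

Effect size d = 0.74 is medium by Cohen's convention (0.2/0.5/0.8).

Threshold: power ≥ 0.80 is conventionally adequate.
Power ≈ 0.90 → the study is adequately powered (power ≥ 0.80).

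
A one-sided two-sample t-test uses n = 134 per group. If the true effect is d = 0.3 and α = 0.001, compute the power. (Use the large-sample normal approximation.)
Power ≈ 0.26

Power calculation (two-sample t-test, normal approximation):
z_β = d · √(n/2) - z_α
z_β = 0.3 · √(134/2) - 3.090
z_β = 0.3 · 8.185 - 3.090
z_β = -0.635

Power = Φ(z_β) = Φ(-0.635) ≈ 0.263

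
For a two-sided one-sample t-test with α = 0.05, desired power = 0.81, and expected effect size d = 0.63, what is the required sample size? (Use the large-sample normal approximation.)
n = 21

Sample size formula (one-sample t-test, normal approximation):
n = ((z_{α/2} + z_β) / d)²

z_{α/2} = 1.960 (for α = 0.05, two-sided)
z_β = 0.878 (for power = 0.81)
d = 0.63

n = ((1.960 + 0.878) / 0.63)²
n = (4.505)²
n ≈ 20.30
Round up to the next whole number: n = 21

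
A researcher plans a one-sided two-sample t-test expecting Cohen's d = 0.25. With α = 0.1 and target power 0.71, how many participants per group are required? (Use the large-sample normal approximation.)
n = 108 per group

Sample size formula (two-sample t-test, normal approximation):
n = 2 · ((z_α + z_β) / d)²

z_α = 1.282 (for α = 0.1, one-sided)
z_β = 0.553 (for power = 0.71)
d = 0.25

n = 2 · ((1.282 + 0.553) / 0.25)²
n = 2 · (7.340)²
n ≈ 107.75
Round up to the next whole number: n = 108 per group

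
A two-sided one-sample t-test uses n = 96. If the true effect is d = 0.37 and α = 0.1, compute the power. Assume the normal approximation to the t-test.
Power ≈ 0.98

Power calculation (one-sample t-test, normal approximation):
z_β = d · √n - z_{α/2}
z_β = 0.37 · √96 - 1.645
z_β = 0.37 · 9.798 - 1.645
z_β = 1.980

Power = Φ(z_β) = Φ(1.980) ≈ 0.976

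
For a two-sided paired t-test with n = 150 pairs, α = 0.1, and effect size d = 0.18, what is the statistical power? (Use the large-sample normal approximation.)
Power ≈ 0.71

Power calculation (paired t-test, normal approximation):
z_β = d · √n - z_{α/2}
z_β = 0.18 · √150 - 1.645
z_β = 0.18 · 12.247 - 1.645
z_β = 0.560

Power = Φ(z_β) = Φ(0.560) ≈ 0.712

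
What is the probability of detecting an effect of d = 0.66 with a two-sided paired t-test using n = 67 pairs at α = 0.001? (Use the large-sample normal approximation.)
Power ≈ 0.98

Power calculation (paired t-test, normal approximation):
z_β = d · √n - z_{α/2}
z_β = 0.66 · √67 - 3.291
z_β = 0.66 · 8.185 - 3.291
z_β = 2.112

Power = Φ(z_β) = Φ(2.112) ≈ 0.983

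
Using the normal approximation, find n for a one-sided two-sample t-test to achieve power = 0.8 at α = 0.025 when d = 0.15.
n = 698 per group

Sample size formula (two-sample t-test, normal approximation):
n = 2 · ((z_α + z_β) / d)²

z_α = 1.960 (for α = 0.025, one-sided)
z_β = 0.842 (for power = 0.8)
d = 0.15

n = 2 · ((1.960 + 0.842) / 0.15)²
n = 2 · (18.680)²
n ≈ 697.88
Round up to the next whole number: n = 698 per group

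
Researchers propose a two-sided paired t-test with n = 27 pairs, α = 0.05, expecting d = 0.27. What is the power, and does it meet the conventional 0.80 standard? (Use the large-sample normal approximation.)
Power ≈ 0.29; the study is underpowered (power < 0.80)

Power calculation (paired t-test, normal approximation):
z_β = d · √n - z_{α/2}
z_β = 0.27 · √27 - 1.960
z_β = 0.27 · 5.196 - 1.960
z_β = -0.557

Power = Φ(z_β) = Φ(-0.557) ≈ 0.289

Effect size d = 0.27 is small by Cohen's convention (0.2/0.5/0.8).

Threshold: power ≥ 0.80 is conventionally adequate.
Power ≈ 0.29 → the study is underpowered (power < 0.80).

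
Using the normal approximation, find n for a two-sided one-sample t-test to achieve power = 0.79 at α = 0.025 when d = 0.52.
n = 35

Sample size formula (one-sample t-test, normal approximation):
n = ((z_{α/2} + z_β) / d)²

z_{α/2} = 2.241 (for α = 0.025, two-sided)
z_β = 0.806 (for power = 0.79)
d = 0.52

n = ((2.241 + 0.806) / 0.52)²
n = (5.860)²
n ≈ 34.34
Round up to the next whole number: n = 35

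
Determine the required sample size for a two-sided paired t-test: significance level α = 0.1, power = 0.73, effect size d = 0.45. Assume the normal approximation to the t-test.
n = 26 pairs

Sample size formula (paired t-test, normal approximation):
n = ((z_{α/2} + z_β) / d)²

z_{α/2} = 1.645 (for α = 0.1, two-sided)
z_β = 0.613 (for power = 0.73)
d = 0.45

n = ((1.645 + 0.613) / 0.45)²
n = (5.018)²
n ≈ 25.18
Round up to the next whole number: n = 26 pairs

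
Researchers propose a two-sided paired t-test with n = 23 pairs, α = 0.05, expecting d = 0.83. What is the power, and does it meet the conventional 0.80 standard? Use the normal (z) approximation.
Power ≈ 0.98; the study is adequately powered (power ≥ 0.80)

Power calculation (paired t-test, normal approximation):
z_β = d · √n - z_{α/2}
z_β = 0.83 · √23 - 1.960
z_β = 0.83 · 4.796 - 1.960
z_β = 2.021

Power = Φ(z_β) = Φ(2.021) ≈ 0.978

Effect size d = 0.83 is large by Cohen's convention (0.2/0.5/0.8).

Threshold: power ≥ 0.80 is conventionally adequate.
Power ≈ 0.98 → the study is adequately powered (power ≥ 0.80).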